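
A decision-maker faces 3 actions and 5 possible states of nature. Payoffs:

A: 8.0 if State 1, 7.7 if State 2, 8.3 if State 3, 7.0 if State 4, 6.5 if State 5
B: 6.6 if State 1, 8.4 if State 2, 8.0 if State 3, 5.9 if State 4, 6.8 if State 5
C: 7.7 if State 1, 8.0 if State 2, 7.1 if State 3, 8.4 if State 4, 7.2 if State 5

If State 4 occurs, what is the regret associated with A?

1.4

Best payoff under State 4 is 8.4.
Regret = 8.4 − 7.0 = 1.4.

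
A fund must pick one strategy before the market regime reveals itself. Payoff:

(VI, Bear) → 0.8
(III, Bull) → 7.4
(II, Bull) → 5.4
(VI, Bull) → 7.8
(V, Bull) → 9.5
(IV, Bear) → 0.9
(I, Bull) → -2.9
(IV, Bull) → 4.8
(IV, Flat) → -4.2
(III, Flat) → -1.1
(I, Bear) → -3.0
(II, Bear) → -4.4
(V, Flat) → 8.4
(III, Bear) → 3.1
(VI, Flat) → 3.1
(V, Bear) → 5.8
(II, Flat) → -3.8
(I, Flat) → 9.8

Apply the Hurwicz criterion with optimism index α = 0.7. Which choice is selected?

I: 0.7·9.8 + 0.3·(-3.0) = 5.96
II: 0.7·5.4 + 0.3·(-4.4) = 2.46
III: 0.7·7.4 + 0.3·(-1.1) = 4.85
IV: 0.7·4.8 + 0.3·(-4.2) = 2.1
V: 0.7·9.5 + 0.3·5.8 = 8.39
VI: 0.7·7.8 + 0.3·0.8 = 5.7
Highest Hurwicz score = 8.39 → V.

V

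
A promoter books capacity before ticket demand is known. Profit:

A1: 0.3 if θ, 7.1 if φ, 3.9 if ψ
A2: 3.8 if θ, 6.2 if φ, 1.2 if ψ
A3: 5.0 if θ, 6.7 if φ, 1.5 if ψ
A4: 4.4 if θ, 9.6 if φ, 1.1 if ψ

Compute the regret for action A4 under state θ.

Best payoff under θ is 5.0.
Regret = 5.0 − 4.4 = 0.6.

0.6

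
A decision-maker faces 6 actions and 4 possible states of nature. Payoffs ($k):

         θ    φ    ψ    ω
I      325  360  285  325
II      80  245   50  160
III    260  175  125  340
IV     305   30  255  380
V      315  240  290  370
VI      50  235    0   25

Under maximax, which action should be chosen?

Row maxima: I=360, II=245, III=340, IV=380, V=370, VI=235
Best best-case = 380 → IV.

IV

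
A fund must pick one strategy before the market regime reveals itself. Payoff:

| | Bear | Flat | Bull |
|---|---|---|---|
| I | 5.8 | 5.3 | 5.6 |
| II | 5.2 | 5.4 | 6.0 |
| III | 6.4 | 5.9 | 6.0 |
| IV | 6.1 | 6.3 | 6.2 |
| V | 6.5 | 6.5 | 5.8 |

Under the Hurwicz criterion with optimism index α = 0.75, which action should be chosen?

I: 0.75·5.8 + 0.25·5.3 = 5.675
II: 0.75·6.0 + 0.25·5.2 = 5.8
III: 0.75·6.4 + 0.25·5.9 = 6.275
IV: 0.75·6.3 + 0.25·6.1 = 6.25
V: 0.75·6.5 + 0.25·5.8 = 6.325
Highest Hurwicz score = 6.325 → V.

V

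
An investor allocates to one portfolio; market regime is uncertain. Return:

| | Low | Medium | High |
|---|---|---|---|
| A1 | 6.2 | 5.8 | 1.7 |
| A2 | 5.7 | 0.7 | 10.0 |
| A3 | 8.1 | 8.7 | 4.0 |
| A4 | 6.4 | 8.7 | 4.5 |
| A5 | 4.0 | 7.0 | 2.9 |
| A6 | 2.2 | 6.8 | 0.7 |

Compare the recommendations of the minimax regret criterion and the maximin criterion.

minimax regret → A4; maximin → A4 (agree)

Column bests: Low=8.1, Medium=8.7, High=10.0.
A1 regrets: 1.9, 2.9, 8.3 → max 8.3
A2 regrets: 2.4, 8.0, 0.0 → max 8.0
A3 regrets: 0.0, 0.0, 6.0 → max 6.0
A4 regrets: 1.7, 0.0, 5.5 → max 5.5
A5 regrets: 4.1, 1.7, 7.1 → max 7.1
A6 regrets: 5.9, 1.9, 9.3 → max 9.3
Smallest max regret = 5.5 → A4.
Row minima: A1=1.7, A2=0.7, A3=4.0, A4=4.5, A5=2.9, A6=0.7
Best worst-case = 4.5 → A4.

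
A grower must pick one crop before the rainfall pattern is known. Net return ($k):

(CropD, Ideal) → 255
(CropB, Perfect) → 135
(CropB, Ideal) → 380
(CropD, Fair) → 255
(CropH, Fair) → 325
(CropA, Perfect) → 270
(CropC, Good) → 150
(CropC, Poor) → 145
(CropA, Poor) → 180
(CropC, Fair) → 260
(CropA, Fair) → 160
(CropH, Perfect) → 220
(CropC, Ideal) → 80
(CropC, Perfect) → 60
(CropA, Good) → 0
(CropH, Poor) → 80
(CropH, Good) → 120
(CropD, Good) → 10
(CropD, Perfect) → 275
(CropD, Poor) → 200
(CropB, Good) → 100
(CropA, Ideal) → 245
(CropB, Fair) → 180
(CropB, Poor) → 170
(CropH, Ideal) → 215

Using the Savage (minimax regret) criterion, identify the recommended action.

Column bests: Poor=200, Fair=325, Good=150, Ideal=380, Perfect=275.
CropH regrets: 120, 0, 30, 165, 55 → max 165
CropD regrets: 0, 70, 140, 125, 0 → max 140
CropB regrets: 30, 145, 50, 0, 140 → max 145
CropC regrets: 55, 65, 0, 300, 215 → max 300
CropA regrets: 20, 165, 150, 135, 5 → max 165
Smallest max regret = 140 → CropD.

CropD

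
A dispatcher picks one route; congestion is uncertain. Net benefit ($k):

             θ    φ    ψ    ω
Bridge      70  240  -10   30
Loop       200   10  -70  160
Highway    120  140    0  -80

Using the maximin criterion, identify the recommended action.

Bridge

Row minima: Bridge=-10, Loop=-70, Highway=-80
Best worst-case = -10 → Bridge.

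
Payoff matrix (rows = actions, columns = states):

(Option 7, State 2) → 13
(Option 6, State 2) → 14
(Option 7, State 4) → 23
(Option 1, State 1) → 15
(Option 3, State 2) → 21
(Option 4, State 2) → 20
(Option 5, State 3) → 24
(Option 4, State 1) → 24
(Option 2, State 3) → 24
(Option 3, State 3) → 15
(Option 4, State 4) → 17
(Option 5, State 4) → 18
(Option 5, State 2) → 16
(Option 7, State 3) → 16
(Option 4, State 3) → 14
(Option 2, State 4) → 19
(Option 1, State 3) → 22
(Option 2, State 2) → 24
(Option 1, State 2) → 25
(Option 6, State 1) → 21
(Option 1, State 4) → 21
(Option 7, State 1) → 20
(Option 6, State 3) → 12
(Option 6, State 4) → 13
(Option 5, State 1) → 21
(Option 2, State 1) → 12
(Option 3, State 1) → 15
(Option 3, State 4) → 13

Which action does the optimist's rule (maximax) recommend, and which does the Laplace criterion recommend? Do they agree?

maximax → Option 1; laplace → Option 1 (agree)

Row maxima: Option 1=25, Option 2=24, Option 3=21, Option 4=24, Option 5=24, Option 6=21, Option 7=23
Best best-case = 25 → Option 1.
Row averages: Option 1=20.75, Option 2=19.75, Option 3=16, Option 4=18.75, Option 5=19.75, Option 6=15, Option 7=18
Highest average = 20.75 → Option 1.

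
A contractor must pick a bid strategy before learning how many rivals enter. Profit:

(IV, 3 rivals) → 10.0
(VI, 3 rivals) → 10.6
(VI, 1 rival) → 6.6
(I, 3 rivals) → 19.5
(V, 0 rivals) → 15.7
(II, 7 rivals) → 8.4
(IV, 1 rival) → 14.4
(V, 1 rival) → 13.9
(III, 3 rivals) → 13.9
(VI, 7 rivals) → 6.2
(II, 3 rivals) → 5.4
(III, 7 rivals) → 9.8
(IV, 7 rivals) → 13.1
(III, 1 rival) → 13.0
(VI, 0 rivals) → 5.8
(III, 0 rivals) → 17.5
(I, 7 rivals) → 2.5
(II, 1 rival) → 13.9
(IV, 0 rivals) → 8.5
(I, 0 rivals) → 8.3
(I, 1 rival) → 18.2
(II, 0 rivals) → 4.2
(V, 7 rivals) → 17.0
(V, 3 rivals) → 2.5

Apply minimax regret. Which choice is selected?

Column bests: 0 rivals=17.5, 1 rival=18.2, 3 rivals=19.5, 7 rivals=17.0.
I regrets: 9.2, 0.0, 0.0, 14.5 → max 14.5
II regrets: 13.3, 4.3, 14.1, 8.6 → max 14.1
III regrets: 0.0, 5.2, 5.6, 7.2 → max 7.2
IV regrets: 9.0, 3.8, 9.5, 3.9 → max 9.5
V regrets: 1.8, 4.3, 17.0, 0.0 → max 17.0
VI regrets: 11.7, 11.6, 8.9, 10.8 → max 11.7
Smallest max regret = 7.2 → III.

III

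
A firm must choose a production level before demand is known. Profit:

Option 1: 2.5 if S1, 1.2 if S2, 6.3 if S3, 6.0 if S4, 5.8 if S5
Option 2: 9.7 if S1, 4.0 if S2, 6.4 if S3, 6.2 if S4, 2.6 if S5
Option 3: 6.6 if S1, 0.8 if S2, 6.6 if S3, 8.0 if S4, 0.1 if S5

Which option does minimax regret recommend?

Column bests: S1=9.7, S2=4.0, S3=6.6, S4=8.0, S5=5.8.
Option 1 regrets: 7.2, 2.8, 0.3, 2.0, 0.0 → max 7.2
Option 2 regrets: 0.0, 0.0, 0.2, 1.8, 3.2 → max 3.2
Option 3 regrets: 3.1, 3.2, 0.0, 0.0, 5.7 → max 5.7
Smallest max regret = 3.2 → Option 2.

Option 2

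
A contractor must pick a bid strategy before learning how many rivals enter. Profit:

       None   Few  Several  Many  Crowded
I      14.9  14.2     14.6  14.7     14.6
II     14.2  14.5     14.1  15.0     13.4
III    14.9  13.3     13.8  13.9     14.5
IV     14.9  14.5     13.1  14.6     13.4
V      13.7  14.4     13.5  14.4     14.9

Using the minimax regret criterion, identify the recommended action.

Column bests: None=14.9, Few=14.5, Several=14.6, Many=15.0, Crowded=14.9.
I regrets: 0.0, 0.3, 0.0, 0.3, 0.3 → max 0.3
II regrets: 0.7, 0.0, 0.5, 0.0, 1.5 → max 1.5
III regrets: 0.0, 1.2, 0.8, 1.1, 0.4 → max 1.2
IV regrets: 0.0, 0.0, 1.5, 0.4, 1.5 → max 1.5
V regrets: 1.2, 0.1, 1.1, 0.6, 0.0 → max 1.2
Smallest max regret = 0.3 → I.

I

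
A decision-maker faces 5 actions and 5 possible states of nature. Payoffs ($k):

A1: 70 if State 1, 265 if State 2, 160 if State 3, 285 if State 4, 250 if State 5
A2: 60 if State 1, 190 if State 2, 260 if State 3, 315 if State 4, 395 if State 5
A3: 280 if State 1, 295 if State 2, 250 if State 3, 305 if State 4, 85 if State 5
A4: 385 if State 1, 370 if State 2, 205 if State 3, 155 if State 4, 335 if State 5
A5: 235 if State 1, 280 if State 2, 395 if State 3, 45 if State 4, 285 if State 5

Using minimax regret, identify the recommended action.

A4

Column bests: State 1=385, State 2=370, State 3=395, State 4=315, State 5=395.
A1 regrets: 315, 105, 235, 30, 145 → max 315
A2 regrets: 325, 180, 135, 0, 0 → max 325
A3 regrets: 105, 75, 145, 10, 310 → max 310
A4 regrets: 0, 0, 190, 160, 60 → max 190
A5 regrets: 150, 90, 0, 270, 110 → max 270
Smallest max regret = 190 → A4.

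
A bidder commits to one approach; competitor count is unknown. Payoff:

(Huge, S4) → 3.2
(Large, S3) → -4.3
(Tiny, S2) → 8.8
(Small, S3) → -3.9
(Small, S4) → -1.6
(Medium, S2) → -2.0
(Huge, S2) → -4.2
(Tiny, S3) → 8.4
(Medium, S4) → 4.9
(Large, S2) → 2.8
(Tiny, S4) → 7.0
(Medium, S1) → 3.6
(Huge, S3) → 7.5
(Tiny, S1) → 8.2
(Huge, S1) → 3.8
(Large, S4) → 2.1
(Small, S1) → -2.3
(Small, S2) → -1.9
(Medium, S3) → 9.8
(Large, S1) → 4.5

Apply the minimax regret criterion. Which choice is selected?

Tiny

Column bests: S1=8.2, S2=8.8, S3=9.8, S4=7.0.
Tiny regrets: 0.0, 0.0, 1.4, 0.0 → max 1.4
Small regrets: 10.5, 10.7, 13.7, 8.6 → max 13.7
Medium regrets: 4.6, 10.8, 0.0, 2.1 → max 10.8
Large regrets: 3.7, 6.0, 14.1, 4.9 → max 14.1
Huge regrets: 4.4, 13.0, 2.3, 3.8 → max 13.0
Smallest max regret = 1.4 → Tiny.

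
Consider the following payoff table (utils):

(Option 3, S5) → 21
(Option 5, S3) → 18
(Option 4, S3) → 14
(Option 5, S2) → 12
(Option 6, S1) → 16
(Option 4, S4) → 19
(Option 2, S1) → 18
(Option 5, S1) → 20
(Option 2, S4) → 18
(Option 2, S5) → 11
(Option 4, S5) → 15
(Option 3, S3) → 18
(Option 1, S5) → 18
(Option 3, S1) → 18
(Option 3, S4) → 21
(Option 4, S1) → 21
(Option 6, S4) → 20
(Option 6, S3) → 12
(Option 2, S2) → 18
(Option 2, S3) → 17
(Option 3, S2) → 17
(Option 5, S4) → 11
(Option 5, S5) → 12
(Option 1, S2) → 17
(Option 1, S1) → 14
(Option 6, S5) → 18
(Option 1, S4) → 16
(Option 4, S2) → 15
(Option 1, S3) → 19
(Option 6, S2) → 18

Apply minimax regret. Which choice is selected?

Column bests: S1=21, S2=18, S3=19, S4=21, S5=21.
Option 1 regrets: 7, 1, 0, 5, 3 → max 7
Option 2 regrets: 3, 0, 2, 3, 10 → max 10
Option 3 regrets: 3, 1, 1, 0, 0 → max 3
Option 4 regrets: 0, 3, 5, 2, 6 → max 6
Option 5 regrets: 1, 6, 1, 10, 9 → max 10
Option 6 regrets: 5, 0, 7, 1, 3 → max 7
Smallest max regret = 3 → Option 3.

Option 3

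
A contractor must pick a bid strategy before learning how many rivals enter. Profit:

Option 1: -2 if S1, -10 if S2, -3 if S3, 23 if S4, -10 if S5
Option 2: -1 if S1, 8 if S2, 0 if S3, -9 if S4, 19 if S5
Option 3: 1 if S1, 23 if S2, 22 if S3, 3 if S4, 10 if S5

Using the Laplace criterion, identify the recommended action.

Row averages: Option 1=-0.4, Option 2=3.4, Option 3=11.8
Highest average = 11.8 → Option 3.

Option 3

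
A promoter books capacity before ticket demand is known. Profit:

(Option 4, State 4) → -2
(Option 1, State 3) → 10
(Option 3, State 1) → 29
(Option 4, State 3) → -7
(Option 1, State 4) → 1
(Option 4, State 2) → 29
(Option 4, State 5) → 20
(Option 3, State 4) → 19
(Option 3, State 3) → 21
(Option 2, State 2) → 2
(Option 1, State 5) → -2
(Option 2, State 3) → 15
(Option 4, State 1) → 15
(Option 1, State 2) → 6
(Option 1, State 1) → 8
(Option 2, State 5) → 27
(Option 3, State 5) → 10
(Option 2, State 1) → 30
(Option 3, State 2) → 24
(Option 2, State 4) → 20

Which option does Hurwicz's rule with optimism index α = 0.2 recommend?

Option 3

Option 1: 0.2·10 + 0.8·(-2) = 0.4
Option 2: 0.2·30 + 0.8·2 = 7.6
Option 3: 0.2·29 + 0.8·10 = 13.8
Option 4: 0.2·29 + 0.8·(-7) = 0.2
Highest Hurwicz score = 13.8 → Option 3.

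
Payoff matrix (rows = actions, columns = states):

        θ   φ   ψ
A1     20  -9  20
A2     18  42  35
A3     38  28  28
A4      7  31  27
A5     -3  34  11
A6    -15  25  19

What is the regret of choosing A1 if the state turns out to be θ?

18

Best payoff under θ is 38.
Regret = 38 − 20 = 18.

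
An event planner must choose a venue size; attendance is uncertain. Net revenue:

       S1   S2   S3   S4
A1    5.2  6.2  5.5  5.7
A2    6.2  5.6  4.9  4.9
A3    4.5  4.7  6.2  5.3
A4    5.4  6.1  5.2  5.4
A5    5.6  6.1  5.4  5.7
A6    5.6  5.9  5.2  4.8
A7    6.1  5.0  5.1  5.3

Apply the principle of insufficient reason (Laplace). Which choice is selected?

Row averages: A1=5.65, A2=5.4, A3=5.175, A4=5.525, A5=5.7, A6=5.375, A7=5.375
Highest average = 5.7 → A5.

A5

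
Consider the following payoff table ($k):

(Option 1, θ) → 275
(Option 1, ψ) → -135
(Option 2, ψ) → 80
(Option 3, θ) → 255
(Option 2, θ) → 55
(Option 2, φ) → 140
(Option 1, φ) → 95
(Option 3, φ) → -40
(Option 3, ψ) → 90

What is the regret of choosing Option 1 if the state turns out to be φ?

Best payoff under φ is 140.
Regret = 140 − 95 = 45.

45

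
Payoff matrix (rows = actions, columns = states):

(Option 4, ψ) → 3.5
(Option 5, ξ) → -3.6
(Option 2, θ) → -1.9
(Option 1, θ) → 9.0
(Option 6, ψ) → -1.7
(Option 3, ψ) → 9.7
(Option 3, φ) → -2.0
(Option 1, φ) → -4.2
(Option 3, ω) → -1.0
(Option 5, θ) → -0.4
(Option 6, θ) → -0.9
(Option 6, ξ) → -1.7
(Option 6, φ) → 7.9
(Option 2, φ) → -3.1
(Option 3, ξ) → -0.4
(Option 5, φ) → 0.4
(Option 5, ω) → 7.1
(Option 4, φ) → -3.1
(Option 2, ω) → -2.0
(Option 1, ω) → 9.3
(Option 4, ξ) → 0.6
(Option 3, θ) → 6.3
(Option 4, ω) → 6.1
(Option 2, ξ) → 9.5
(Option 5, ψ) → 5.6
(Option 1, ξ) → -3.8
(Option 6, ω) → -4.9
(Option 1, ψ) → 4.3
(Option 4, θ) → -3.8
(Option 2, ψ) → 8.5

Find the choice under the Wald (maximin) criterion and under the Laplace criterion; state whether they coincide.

Row minima: Option 1=-4.2, Option 2=-3.1, Option 3=-2.0, Option 4=-3.8, Option 5=-3.6, Option 6=-4.9
Best worst-case = -2.0 → Option 3.
Row averages: Option 1=2.92, Option 2=2.2, Option 3=2.52, Option 4=0.66, Option 5=1.82, Option 6=-0.26
Highest average = 2.92 → Option 1.

maximin → Option 3; laplace → Option 1 (disagree)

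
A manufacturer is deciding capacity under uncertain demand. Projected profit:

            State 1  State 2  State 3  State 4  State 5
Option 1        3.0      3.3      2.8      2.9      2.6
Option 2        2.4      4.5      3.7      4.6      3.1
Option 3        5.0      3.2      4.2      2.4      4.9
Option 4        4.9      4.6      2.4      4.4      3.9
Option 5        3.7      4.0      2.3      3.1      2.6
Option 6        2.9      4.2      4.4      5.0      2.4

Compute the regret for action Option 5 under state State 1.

1.3

Best payoff under State 1 is 5.0.
Regret = 5.0 − 3.7 = 1.3.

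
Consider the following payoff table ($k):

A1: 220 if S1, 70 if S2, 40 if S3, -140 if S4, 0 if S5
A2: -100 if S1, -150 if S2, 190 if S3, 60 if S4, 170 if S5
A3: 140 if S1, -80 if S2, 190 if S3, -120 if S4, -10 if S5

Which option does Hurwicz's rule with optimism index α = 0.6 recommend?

A1: 0.6·220 + 0.4·(-140) = 76
A2: 0.6·190 + 0.4·(-150) = 54
A3: 0.6·190 + 0.4·(-120) = 66
Highest Hurwicz score = 76 → A1.

A1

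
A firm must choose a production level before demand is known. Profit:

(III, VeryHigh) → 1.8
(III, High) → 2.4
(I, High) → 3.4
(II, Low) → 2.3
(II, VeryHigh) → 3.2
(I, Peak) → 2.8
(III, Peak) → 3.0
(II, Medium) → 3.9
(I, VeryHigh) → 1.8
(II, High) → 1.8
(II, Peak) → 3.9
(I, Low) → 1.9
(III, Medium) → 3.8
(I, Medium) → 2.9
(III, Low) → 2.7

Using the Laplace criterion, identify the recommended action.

II

Row averages: I=2.56, II=3.02, III=2.74
Highest average = 3.02 → II.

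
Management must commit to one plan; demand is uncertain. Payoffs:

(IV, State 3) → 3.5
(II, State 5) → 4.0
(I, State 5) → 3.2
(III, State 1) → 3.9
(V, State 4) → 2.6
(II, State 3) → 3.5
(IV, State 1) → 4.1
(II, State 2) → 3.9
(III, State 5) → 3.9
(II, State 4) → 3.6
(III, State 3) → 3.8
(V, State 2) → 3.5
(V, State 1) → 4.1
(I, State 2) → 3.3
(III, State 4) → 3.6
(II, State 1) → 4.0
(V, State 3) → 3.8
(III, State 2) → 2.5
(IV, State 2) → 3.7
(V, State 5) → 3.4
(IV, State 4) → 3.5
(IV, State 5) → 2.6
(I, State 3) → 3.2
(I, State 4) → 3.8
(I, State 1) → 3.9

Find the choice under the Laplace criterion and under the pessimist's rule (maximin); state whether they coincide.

laplace → II; maximin → II (agree)

Row averages: I=3.48, II=3.8, III=3.54, IV=3.48, V=3.48
Highest average = 3.8 → II.
Row minima: I=3.2, II=3.5, III=2.5, IV=2.6, V=2.6
Best worst-case = 3.5 → II.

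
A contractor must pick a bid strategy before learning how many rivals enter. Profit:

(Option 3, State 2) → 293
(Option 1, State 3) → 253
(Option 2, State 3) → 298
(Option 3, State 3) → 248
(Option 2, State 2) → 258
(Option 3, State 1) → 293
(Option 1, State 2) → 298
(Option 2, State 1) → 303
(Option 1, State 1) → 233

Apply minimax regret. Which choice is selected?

Option 2

Column bests: State 1=303, State 2=298, State 3=298.
Option 1 regrets: 70, 0, 45 → max 70
Option 2 regrets: 0, 40, 0 → max 40
Option 3 regrets: 10, 5, 50 → max 50
Smallest max regret = 40 → Option 2.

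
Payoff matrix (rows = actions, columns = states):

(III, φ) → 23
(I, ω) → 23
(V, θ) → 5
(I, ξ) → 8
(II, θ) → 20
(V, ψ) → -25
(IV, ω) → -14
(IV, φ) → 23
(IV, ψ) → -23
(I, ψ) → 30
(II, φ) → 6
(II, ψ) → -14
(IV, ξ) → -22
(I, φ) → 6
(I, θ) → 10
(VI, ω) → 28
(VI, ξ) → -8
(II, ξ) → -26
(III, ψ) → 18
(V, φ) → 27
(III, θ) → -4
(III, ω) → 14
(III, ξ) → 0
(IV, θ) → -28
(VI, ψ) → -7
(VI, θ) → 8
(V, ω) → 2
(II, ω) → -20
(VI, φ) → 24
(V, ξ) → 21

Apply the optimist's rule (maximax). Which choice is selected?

Row maxima: I=30, II=20, III=23, IV=23, V=27, VI=28
Best best-case = 30 → I.

I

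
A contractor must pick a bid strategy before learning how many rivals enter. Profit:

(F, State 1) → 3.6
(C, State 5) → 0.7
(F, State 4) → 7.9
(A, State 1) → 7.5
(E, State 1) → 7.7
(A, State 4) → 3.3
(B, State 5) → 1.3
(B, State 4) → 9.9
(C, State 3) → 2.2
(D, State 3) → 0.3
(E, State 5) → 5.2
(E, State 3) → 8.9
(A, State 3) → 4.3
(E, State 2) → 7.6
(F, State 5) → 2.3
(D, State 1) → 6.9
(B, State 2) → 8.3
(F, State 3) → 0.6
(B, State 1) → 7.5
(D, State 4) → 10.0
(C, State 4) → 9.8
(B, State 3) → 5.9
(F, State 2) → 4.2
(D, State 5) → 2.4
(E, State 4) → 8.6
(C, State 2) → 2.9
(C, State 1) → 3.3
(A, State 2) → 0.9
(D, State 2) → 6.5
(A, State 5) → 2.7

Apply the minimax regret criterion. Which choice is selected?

Column bests: State 1=7.7, State 2=8.3, State 3=8.9, State 4=10.0, State 5=5.2.
A regrets: 0.2, 7.4, 4.6, 6.7, 2.5 → max 7.4
B regrets: 0.2, 0.0, 3.0, 0.1, 3.9 → max 3.9
C regrets: 4.4, 5.4, 6.7, 0.2, 4.5 → max 6.7
D regrets: 0.8, 1.8, 8.6, 0.0, 2.8 → max 8.6
E regrets: 0.0, 0.7, 0.0, 1.4, 0.0 → max 1.4
F regrets: 4.1, 4.1, 8.3, 2.1, 2.9 → max 8.3
Smallest max regret = 1.4 → E.

E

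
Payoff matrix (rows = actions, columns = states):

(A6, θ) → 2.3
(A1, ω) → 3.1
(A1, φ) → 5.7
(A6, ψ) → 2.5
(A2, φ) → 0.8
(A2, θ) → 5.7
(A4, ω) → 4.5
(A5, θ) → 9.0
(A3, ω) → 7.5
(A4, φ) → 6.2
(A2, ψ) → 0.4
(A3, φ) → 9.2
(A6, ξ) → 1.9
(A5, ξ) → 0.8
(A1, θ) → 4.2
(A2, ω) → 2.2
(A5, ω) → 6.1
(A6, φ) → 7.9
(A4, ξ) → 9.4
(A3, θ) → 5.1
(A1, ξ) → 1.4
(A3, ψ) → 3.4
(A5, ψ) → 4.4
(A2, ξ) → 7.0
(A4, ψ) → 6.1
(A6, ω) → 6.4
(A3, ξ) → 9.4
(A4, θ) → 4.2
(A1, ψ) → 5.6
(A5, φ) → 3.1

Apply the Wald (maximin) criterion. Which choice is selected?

A4

Row minima: A1=1.4, A2=0.4, A3=3.4, A4=4.2, A5=0.8, A6=1.9
Best worst-case = 4.2 → A4.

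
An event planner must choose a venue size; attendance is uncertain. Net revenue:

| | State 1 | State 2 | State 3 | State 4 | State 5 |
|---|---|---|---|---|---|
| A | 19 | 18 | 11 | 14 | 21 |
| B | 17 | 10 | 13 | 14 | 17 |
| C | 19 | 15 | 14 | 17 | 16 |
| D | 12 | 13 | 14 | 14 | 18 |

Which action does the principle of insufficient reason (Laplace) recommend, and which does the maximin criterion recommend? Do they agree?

laplace → A; maximin → C (disagree)

Row averages: A=16.6, B=14.2, C=16.2, D=14.2
Highest average = 16.6 → A.
Row minima: A=11, B=10, C=14, D=12
Best worst-case = 14 → C.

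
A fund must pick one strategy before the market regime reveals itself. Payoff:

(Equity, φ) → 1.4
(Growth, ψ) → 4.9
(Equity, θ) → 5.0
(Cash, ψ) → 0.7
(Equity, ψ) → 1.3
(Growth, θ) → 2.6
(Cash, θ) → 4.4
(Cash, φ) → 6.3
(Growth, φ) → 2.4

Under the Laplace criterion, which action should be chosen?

Row averages: Equity=77/30, Growth=3.3, Cash=3.8
Highest average = 3.8 → Cash.

Cash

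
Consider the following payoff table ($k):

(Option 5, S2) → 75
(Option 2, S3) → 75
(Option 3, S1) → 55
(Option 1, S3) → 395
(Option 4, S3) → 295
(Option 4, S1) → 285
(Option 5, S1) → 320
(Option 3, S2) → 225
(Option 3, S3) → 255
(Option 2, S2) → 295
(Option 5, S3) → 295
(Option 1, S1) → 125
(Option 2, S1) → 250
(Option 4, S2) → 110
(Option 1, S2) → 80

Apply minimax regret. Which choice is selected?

Column bests: S1=320, S2=295, S3=395.
Option 1 regrets: 195, 215, 0 → max 215
Option 2 regrets: 70, 0, 320 → max 320
Option 3 regrets: 265, 70, 140 → max 265
Option 4 regrets: 35, 185, 100 → max 185
Option 5 regrets: 0, 220, 100 → max 220
Smallest max regret = 185 → Option 4.

Option 4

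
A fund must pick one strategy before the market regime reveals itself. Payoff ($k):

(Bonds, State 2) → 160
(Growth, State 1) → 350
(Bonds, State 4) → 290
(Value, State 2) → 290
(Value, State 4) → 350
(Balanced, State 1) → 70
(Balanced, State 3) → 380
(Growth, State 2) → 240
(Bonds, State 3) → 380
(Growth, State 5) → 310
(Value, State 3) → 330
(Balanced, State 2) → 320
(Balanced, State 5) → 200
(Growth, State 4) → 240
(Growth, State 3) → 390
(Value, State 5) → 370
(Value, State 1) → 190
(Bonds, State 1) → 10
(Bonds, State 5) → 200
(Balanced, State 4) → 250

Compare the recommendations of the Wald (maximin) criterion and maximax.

maximin → Growth; maximax → Growth (agree)

Row minima: Growth=240, Balanced=70, Bonds=10, Value=190
Best worst-case = 240 → Growth.
Row maxima: Growth=390, Balanced=380, Bonds=380, Value=370
Best best-case = 390 → Growth.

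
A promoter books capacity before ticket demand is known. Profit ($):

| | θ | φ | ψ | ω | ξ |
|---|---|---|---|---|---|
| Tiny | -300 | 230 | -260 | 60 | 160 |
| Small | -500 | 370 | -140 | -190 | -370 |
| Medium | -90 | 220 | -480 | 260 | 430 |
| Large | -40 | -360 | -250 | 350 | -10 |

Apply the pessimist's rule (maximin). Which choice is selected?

Row minima: Tiny=-300, Small=-500, Medium=-480, Large=-360
Best worst-case = -300 → Tiny.

Tiny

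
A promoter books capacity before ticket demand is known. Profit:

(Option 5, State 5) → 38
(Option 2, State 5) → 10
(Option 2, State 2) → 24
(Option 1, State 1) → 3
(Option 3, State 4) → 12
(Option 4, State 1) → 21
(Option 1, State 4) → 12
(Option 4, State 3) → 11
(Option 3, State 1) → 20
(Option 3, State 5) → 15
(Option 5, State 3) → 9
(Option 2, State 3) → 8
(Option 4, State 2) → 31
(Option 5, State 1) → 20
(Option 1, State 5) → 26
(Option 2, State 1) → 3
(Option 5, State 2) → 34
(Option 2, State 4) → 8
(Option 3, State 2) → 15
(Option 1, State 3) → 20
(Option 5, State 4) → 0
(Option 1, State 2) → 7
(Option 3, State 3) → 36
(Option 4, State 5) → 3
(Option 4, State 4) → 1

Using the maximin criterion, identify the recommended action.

Row minima: Option 1=3, Option 2=3, Option 3=12, Option 4=1, Option 5=0
Best worst-case = 12 → Option 3.

Option 3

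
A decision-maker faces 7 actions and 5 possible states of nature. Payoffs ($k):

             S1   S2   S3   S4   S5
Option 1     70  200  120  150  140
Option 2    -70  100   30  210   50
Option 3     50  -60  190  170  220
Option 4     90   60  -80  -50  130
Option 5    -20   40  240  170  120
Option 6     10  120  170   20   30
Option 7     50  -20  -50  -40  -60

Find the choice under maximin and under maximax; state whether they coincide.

maximin → Option 1; maximax → Option 5 (disagree)

Row minima: Option 1=70, Option 2=-70, Option 3=-60, Option 4=-80, Option 5=-20, Option 6=10, Option 7=-60
Best worst-case = 70 → Option 1.
Row maxima: Option 1=200, Option 2=210, Option 3=220, Option 4=130, Option 5=240, Option 6=170, Option 7=50
Best best-case = 240 → Option 5.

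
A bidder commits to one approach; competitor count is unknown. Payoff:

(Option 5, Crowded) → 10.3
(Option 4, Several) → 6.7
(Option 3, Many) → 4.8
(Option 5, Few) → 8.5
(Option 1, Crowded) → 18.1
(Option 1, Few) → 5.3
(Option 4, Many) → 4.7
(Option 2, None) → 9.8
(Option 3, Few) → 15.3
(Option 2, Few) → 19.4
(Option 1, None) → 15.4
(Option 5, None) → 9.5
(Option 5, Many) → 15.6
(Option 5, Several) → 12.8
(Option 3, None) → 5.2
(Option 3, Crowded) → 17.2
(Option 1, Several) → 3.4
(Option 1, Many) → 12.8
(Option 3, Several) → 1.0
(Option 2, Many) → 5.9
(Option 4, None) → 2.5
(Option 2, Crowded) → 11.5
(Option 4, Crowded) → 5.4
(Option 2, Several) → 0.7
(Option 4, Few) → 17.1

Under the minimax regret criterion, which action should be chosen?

Column bests: None=15.4, Few=19.4, Several=12.8, Many=15.6, Crowded=18.1.
Option 1 regrets: 0.0, 14.1, 9.4, 2.8, 0.0 → max 14.1
Option 2 regrets: 5.6, 0.0, 12.1, 9.7, 6.6 → max 12.1
Option 3 regrets: 10.2, 4.1, 11.8, 10.8, 0.9 → max 11.8
Option 4 regrets: 12.9, 2.3, 6.1, 10.9, 12.7 → max 12.9
Option 5 regrets: 5.9, 10.9, 0.0, 0.0, 7.8 → max 10.9
Smallest max regret = 10.9 → Option 5.

Option 5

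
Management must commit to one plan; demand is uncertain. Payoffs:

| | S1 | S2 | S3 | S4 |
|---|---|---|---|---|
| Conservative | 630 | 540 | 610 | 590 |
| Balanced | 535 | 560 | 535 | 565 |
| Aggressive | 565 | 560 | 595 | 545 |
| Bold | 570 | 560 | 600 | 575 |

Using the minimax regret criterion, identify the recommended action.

Column bests: S1=630, S2=560, S3=610, S4=590.
Conservative regrets: 0, 20, 0, 0 → max 20
Balanced regrets: 95, 0, 75, 25 → max 95
Aggressive regrets: 65, 0, 15, 45 → max 65
Bold regrets: 60, 0, 10, 15 → max 60
Smallest max regret = 20 → Conservative.

Conservative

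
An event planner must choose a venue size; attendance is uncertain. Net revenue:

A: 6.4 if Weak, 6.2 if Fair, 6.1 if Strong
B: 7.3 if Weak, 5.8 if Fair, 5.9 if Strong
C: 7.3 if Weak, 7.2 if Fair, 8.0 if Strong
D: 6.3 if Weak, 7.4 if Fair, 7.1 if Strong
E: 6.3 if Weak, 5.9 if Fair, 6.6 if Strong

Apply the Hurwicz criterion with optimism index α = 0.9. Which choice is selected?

C

A: 0.9·6.4 + 0.1·6.1 = 6.37
B: 0.9·7.3 + 0.1·5.8 = 7.15
C: 0.9·8.0 + 0.1·7.2 = 7.92
D: 0.9·7.4 + 0.1·6.3 = 7.29
E: 0.9·6.6 + 0.1·5.9 = 6.53
Highest Hurwicz score = 7.92 → C.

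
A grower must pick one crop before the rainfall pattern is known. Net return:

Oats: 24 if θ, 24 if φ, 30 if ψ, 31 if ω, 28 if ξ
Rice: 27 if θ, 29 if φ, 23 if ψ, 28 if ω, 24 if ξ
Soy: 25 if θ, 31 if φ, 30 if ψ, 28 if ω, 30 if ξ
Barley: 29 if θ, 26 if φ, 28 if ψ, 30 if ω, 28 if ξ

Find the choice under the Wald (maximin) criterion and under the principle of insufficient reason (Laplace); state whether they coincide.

maximin → Barley; laplace → Soy (disagree)

Row minima: Oats=24, Rice=23, Soy=25, Barley=26
Best worst-case = 26 → Barley.
Row averages: Oats=27.4, Rice=26.2, Soy=28.8, Barley=28.2
Highest average = 28.8 → Soy.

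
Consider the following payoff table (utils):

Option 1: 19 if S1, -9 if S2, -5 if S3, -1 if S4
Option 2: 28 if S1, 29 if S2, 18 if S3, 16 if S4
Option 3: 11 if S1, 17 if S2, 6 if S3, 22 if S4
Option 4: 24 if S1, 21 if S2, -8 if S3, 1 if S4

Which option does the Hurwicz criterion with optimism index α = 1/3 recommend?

Option 1: 1/3·19 + 2/3·(-9) = 1/3
Option 2: 1/3·29 + 2/3·16 = 61/3
Option 3: 1/3·22 + 2/3·6 = 34/3
Option 4: 1/3·24 + 2/3·(-8) = 8/3
Highest Hurwicz score = 61/3 → Option 2.

Option 2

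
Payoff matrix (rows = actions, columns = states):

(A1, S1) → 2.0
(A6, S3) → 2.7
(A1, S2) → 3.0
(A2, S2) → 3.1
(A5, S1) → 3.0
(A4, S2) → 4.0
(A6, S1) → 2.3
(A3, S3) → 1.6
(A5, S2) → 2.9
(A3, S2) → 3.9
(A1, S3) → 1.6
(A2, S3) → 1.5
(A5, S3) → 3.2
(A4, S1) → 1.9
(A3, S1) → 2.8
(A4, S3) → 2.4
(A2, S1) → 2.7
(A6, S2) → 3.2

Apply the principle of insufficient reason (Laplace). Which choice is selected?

A5

Row averages: A1=2.2, A2=73/30, A3=83/30, A4=83/30, A5=91/30, A6=41/15
Highest average = 91/30 → A5.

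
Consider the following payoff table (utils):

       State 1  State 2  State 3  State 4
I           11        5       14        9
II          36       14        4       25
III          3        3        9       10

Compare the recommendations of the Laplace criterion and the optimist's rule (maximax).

Row averages: I=9.75, II=19.75, III=6.25
Highest average = 19.75 → II.
Row maxima: I=14, II=36, III=10
Best best-case = 36 → II.

laplace → II; maximax → II (agree)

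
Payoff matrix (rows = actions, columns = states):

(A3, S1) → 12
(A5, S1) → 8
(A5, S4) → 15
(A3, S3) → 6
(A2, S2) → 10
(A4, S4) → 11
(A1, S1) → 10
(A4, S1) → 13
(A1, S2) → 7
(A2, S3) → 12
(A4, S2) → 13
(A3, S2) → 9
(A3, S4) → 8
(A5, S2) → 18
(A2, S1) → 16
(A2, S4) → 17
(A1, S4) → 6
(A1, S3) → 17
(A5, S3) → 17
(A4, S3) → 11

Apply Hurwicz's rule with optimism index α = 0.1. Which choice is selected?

A4

A1: 0.1·17 + 0.9·6 = 7.1
A2: 0.1·17 + 0.9·10 = 10.7
A3: 0.1·12 + 0.9·6 = 6.6
A4: 0.1·13 + 0.9·11 = 11.2
A5: 0.1·18 + 0.9·8 = 9
Highest Hurwicz score = 11.2 → A4.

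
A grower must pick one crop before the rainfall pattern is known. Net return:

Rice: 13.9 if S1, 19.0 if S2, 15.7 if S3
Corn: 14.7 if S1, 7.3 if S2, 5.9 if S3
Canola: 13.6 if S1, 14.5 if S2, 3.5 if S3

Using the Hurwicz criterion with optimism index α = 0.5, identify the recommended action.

Rice

Rice: 0.5·19.0 + 0.5·13.9 = 16.45
Corn: 0.5·14.7 + 0.5·5.9 = 10.3
Canola: 0.5·14.5 + 0.5·3.5 = 9
Highest Hurwicz score = 16.45 → Rice.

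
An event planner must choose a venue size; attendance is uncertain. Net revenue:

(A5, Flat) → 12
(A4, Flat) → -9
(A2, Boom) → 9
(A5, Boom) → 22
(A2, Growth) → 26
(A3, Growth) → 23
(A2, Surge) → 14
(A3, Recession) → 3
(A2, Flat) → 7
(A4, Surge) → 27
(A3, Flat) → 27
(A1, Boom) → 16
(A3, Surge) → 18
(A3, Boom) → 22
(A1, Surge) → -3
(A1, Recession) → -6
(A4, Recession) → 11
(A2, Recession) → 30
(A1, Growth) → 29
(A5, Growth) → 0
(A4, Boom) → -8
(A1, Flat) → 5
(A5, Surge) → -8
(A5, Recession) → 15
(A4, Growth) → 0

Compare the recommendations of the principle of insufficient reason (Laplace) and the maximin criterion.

laplace → A3; maximin → A2 (disagree)

Row averages: A1=8.2, A2=17.2, A3=18.6, A4=4.2, A5=8.2
Highest average = 18.6 → A3.
Row minima: A1=-6, A2=7, A3=3, A4=-9, A5=-8
Best worst-case = 7 → A2.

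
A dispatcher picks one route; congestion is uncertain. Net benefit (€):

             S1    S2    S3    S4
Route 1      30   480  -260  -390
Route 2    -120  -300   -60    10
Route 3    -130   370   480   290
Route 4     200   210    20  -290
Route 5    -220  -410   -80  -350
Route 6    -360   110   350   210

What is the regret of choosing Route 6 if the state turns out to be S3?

130

Best payoff under S3 is 480.
Regret = 480 − 350 = 130.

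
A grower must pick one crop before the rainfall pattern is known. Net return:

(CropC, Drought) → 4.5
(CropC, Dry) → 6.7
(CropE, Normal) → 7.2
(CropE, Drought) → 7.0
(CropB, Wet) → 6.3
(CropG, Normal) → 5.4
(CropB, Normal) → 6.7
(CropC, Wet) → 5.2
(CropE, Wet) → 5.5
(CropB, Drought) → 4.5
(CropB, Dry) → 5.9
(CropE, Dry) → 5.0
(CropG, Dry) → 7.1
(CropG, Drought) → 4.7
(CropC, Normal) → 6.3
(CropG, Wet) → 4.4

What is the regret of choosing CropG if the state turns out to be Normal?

Best payoff under Normal is 7.2.
Regret = 7.2 − 5.4 = 1.8.

1.8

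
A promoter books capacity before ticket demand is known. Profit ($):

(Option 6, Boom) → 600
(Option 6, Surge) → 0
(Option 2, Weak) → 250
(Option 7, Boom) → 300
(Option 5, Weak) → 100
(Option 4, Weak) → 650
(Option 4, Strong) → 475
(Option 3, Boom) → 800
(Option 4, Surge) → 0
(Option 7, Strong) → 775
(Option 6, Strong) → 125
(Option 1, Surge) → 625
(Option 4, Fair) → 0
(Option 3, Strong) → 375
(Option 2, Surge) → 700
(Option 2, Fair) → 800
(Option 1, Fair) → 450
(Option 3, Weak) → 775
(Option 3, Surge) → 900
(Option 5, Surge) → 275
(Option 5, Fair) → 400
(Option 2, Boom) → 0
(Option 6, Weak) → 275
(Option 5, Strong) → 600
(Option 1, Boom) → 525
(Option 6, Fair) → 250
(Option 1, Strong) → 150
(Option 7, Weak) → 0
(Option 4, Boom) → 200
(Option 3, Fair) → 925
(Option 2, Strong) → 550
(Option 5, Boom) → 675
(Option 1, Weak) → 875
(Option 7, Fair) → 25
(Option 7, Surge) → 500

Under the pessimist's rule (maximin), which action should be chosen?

Row minima: Option 1=150, Option 2=0, Option 3=375, Option 4=0, Option 5=100, Option 6=0, Option 7=0
Best worst-case = 375 → Option 3.

Option 3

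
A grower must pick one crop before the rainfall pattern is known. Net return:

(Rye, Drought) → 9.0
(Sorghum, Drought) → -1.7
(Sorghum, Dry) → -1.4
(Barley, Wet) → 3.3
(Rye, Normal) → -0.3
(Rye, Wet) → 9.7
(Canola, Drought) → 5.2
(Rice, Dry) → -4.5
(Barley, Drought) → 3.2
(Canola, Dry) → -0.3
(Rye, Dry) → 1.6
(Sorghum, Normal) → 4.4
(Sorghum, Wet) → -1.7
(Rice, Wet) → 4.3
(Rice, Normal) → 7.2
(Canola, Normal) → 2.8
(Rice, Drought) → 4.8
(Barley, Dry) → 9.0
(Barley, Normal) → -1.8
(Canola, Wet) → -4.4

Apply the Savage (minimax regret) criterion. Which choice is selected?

Column bests: Drought=9.0, Dry=9.0, Normal=7.2, Wet=9.7.
Sorghum regrets: 10.7, 10.4, 2.8, 11.4 → max 11.4
Rice regrets: 4.2, 13.5, 0.0, 5.4 → max 13.5
Barley regrets: 5.8, 0.0, 9.0, 6.4 → max 9.0
Rye regrets: 0.0, 7.4, 7.5, 0.0 → max 7.5
Canola regrets: 3.8, 9.3, 4.4, 14.1 → max 14.1
Smallest max regret = 7.5 → Rye.

Rye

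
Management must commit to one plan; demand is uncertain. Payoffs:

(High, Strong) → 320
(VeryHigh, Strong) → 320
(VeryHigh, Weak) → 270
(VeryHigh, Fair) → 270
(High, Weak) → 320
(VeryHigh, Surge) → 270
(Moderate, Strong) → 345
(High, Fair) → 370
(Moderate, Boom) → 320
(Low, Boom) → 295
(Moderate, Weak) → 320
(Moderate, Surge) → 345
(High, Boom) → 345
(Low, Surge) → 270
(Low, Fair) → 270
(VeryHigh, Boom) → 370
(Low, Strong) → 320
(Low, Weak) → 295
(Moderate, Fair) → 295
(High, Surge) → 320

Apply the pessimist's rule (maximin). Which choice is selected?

Row minima: Low=270, Moderate=295, High=320, VeryHigh=270
Best worst-case = 320 → High.

High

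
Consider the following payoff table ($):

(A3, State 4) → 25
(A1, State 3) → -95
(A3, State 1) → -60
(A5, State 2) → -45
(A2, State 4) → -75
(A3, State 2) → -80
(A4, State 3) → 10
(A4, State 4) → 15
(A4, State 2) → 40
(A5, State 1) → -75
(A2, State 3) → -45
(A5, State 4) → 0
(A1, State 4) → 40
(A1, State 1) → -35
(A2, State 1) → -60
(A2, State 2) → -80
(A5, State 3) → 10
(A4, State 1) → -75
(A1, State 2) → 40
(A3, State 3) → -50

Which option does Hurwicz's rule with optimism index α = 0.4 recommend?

A4

A1: 0.4·40 + 0.6·(-95) = -41
A2: 0.4·(-45) + 0.6·(-80) = -66
A3: 0.4·25 + 0.6·(-80) = -38
A4: 0.4·40 + 0.6·(-75) = -29
A5: 0.4·10 + 0.6·(-75) = -41
Highest Hurwicz score = -29 → A4.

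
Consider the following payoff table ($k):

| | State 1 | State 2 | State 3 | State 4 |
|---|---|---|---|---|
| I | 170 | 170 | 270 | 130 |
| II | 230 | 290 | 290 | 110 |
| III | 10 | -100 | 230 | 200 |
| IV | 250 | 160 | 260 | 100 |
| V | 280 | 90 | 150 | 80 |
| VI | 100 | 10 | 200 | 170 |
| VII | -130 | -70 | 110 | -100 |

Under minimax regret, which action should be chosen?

II

Column bests: State 1=280, State 2=290, State 3=290, State 4=200.
I regrets: 110, 120, 20, 70 → max 120
II regrets: 50, 0, 0, 90 → max 90
III regrets: 270, 390, 60, 0 → max 390
IV regrets: 30, 130, 30, 100 → max 130
V regrets: 0, 200, 140, 120 → max 200
VI regrets: 180, 280, 90, 30 → max 280
VII regrets: 410, 360, 180, 300 → max 410
Smallest max regret = 90 → II.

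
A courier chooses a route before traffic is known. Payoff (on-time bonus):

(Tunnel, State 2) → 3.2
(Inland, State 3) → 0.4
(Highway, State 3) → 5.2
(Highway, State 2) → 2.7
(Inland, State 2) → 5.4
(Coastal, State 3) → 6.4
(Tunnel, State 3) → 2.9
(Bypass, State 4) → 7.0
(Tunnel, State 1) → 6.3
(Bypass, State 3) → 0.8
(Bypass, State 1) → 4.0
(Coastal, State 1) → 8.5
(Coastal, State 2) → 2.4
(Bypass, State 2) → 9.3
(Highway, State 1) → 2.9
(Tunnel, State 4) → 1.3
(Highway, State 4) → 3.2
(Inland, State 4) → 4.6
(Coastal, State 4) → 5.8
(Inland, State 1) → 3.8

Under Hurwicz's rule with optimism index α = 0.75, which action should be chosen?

Tunnel: 0.75·6.3 + 0.25·1.3 = 5.05
Inland: 0.75·5.4 + 0.25·0.4 = 4.15
Highway: 0.75·5.2 + 0.25·2.7 = 4.575
Bypass: 0.75·9.3 + 0.25·0.8 = 7.175
Coastal: 0.75·8.5 + 0.25·2.4 = 6.975
Highest Hurwicz score = 7.175 → Bypass.

Bypass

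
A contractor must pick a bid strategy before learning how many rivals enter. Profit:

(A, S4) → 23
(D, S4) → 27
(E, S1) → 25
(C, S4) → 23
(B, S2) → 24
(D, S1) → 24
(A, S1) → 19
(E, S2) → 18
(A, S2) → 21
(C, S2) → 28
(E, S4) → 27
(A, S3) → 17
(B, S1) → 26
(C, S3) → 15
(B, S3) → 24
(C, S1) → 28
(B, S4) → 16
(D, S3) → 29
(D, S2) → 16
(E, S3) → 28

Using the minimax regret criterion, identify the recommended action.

E

Column bests: S1=28, S2=28, S3=29, S4=27.
A regrets: 9, 7, 12, 4 → max 12
B regrets: 2, 4, 5, 11 → max 11
C regrets: 0, 0, 14, 4 → max 14
D regrets: 4, 12, 0, 0 → max 12
E regrets: 3, 10, 1, 0 → max 10
Smallest max regret = 10 → E.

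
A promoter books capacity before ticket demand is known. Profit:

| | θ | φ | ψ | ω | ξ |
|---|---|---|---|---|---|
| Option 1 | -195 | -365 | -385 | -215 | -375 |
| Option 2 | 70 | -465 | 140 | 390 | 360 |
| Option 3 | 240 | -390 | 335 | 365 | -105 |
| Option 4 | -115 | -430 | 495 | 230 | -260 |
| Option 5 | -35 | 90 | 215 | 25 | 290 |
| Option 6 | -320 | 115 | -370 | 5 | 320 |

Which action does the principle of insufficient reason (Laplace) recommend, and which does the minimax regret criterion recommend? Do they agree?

Row averages: Option 1=-307, Option 2=99, Option 3=89, Option 4=-16, Option 5=117, Option 6=-50
Highest average = 117 → Option 5.
Column bests: θ=240, φ=115, ψ=495, ω=390, ξ=360.
Option 1 regrets: 435, 480, 880, 605, 735 → max 880
Option 2 regrets: 170, 580, 355, 0, 0 → max 580
Option 3 regrets: 0, 505, 160, 25, 465 → max 505
Option 4 regrets: 355, 545, 0, 160, 620 → max 620
Option 5 regrets: 275, 25, 280, 365, 70 → max 365
Option 6 regrets: 560, 0, 865, 385, 40 → max 865
Smallest max regret = 365 → Option 5.

laplace → Option 5; minimax regret → Option 5 (agree)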